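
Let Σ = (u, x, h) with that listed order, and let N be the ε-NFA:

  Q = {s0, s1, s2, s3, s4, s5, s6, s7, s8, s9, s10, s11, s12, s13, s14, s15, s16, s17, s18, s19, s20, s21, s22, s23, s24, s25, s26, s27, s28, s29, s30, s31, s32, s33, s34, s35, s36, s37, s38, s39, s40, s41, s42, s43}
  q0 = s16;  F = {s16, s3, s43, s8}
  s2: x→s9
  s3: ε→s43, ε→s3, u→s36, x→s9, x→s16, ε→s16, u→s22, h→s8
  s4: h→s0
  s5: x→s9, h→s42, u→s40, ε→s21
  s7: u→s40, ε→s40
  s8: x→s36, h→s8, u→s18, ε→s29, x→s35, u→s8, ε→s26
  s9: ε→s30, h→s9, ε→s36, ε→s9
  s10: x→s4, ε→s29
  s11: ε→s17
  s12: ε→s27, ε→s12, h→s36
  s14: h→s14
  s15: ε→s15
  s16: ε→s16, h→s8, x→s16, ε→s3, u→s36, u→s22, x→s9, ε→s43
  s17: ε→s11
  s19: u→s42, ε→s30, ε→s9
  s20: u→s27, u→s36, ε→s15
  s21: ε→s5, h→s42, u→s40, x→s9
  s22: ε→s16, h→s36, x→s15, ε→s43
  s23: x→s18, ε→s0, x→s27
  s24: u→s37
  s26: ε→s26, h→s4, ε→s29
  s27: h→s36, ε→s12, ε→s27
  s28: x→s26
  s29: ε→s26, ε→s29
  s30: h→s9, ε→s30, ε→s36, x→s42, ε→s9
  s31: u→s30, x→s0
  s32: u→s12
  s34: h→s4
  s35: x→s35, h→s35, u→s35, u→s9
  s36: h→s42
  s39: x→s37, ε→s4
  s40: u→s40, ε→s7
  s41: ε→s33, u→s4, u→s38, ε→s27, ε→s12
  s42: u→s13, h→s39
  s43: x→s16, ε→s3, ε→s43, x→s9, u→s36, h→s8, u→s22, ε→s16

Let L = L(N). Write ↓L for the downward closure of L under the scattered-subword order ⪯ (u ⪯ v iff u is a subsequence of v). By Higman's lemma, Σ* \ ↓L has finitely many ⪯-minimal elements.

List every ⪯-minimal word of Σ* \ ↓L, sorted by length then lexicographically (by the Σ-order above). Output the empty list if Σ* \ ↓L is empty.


A = [hx].

|Q|=44, |F|=4, |δ|=104 (43 ε).
min D↑ (3 st, q0=0, F={2}): 0:u→0,x→0,h→1 1:u→1,x→2,h→1 2:u→2,x→2,h→2 [Hopcroft].
'hx': run [19, 14, 10] end={s0,s13,s30,s35,s36,s37,s39,s4,s42,s9} rej; 2/2 single-dels accept.
1 minimals (antichain).


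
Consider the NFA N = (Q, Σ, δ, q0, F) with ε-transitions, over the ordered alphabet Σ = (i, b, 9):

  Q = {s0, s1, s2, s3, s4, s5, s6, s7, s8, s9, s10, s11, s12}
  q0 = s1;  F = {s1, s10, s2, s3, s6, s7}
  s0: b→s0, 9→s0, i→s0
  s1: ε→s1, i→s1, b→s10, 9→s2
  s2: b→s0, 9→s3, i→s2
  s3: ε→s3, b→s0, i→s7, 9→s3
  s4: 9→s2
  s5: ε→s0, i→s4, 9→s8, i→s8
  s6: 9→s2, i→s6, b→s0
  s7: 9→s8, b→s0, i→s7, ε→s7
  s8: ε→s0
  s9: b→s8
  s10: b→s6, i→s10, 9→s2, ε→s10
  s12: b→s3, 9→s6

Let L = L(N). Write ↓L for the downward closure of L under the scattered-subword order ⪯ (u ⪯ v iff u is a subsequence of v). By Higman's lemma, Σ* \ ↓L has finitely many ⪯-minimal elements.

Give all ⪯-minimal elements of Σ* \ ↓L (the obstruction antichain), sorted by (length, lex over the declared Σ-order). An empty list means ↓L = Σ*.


min(Σ*\↓L) = [9b, bbb, 99i9].

|Q|=13, |F|=6, |δ|=34 (6 ε).
min D↑ (7 st, q0=0, F={4}): 0:i→0,b→1,9→2 1:i→1,b→3,9→2 2:i→2,b→4,9→5 3:i→3,b→4,9→2 4:i→4,b→4,9→4 5:i→6,b→4,9→5 6:i→6,b→4,9→4 (ε-aug+det+¬).
'9b': run [8, 5, 1] end={s0} — reject; 2/2 deletions ∈↓L.
'bbb': N↓-sim [8, 7, 6, 1] end={s0} rej; 3/3 single-dels accept.
'99i9': run [8, 5, 4, 3, 2] end={s0,s8} rej; 4/4 single-dels accept.
3 minimals (antichain).


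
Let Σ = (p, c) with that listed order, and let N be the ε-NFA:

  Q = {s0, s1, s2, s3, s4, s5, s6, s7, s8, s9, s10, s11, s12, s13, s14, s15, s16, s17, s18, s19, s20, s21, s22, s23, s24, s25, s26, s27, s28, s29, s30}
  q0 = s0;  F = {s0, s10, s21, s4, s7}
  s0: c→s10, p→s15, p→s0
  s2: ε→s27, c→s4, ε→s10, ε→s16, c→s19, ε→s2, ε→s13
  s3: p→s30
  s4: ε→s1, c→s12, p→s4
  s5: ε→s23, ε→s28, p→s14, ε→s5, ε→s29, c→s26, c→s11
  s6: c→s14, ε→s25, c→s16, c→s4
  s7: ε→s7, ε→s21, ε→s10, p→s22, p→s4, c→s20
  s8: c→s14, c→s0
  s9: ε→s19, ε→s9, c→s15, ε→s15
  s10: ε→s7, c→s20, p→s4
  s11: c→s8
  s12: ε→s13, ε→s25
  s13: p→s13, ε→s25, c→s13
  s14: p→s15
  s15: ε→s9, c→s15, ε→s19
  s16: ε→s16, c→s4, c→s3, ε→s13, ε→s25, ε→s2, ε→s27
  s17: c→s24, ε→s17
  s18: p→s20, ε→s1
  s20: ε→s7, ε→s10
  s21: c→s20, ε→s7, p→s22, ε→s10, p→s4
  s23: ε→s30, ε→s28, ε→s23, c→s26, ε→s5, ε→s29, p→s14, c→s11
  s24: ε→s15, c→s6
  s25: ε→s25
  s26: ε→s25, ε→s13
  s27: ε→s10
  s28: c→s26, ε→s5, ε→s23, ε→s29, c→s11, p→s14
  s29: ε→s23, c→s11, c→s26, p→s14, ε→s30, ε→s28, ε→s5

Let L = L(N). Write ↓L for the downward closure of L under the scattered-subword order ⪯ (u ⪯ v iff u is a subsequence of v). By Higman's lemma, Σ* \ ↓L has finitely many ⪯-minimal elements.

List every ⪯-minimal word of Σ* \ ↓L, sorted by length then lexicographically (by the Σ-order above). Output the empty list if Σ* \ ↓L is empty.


A = [cpc].

|Q|=31, |F|=5, |δ|=95 (51 ε).
min D↑ (4 st, q0=0, F={3}): 0:p→0,c→1 1:p→2,c→1 2:p→2,c→3 3:p→3,c→3 (ε-aug+det+¬).
'cpc': N↓-sim [14, 13, 6, 3] end={s12,s13,s25} rej; 3/3 deletions ∈↓L.
1 obstructions.


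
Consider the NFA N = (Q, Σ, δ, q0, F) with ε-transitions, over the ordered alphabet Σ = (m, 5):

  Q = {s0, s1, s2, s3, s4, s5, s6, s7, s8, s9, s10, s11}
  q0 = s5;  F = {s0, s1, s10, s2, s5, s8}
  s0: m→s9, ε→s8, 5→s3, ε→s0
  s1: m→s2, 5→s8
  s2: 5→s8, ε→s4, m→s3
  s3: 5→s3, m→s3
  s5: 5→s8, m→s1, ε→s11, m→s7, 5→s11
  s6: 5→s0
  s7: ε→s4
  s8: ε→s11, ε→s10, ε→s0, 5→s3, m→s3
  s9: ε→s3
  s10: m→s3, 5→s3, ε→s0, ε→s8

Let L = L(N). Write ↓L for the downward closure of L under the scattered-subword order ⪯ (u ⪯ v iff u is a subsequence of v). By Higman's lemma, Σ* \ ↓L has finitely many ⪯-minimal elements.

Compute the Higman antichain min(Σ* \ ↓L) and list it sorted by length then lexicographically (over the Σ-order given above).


Antichain: [5m, 55, mmm].

|Q|=12, |F|=6, |δ|=28 (11 ε).
min D↑ (5 st, q0=0, F={4}): 0:m→1,5→2 1:m→3,5→2 2:m→4,5→4 3:m→4,5→2 4:m→4,5→4 (ε-aug+det+¬).
'5m': run [11, 6, 2] end={s3,s9} — reject; 2/2 single-dels accept.
'55': run [11, 6, 1] end={s3} ∉↓L; 2/2 single-dels accept.
'mmm': N↓-sim [11, 10, 8, 2] end={s3,s9} rej; 3/3 single-dels accept.
3 obstructions.


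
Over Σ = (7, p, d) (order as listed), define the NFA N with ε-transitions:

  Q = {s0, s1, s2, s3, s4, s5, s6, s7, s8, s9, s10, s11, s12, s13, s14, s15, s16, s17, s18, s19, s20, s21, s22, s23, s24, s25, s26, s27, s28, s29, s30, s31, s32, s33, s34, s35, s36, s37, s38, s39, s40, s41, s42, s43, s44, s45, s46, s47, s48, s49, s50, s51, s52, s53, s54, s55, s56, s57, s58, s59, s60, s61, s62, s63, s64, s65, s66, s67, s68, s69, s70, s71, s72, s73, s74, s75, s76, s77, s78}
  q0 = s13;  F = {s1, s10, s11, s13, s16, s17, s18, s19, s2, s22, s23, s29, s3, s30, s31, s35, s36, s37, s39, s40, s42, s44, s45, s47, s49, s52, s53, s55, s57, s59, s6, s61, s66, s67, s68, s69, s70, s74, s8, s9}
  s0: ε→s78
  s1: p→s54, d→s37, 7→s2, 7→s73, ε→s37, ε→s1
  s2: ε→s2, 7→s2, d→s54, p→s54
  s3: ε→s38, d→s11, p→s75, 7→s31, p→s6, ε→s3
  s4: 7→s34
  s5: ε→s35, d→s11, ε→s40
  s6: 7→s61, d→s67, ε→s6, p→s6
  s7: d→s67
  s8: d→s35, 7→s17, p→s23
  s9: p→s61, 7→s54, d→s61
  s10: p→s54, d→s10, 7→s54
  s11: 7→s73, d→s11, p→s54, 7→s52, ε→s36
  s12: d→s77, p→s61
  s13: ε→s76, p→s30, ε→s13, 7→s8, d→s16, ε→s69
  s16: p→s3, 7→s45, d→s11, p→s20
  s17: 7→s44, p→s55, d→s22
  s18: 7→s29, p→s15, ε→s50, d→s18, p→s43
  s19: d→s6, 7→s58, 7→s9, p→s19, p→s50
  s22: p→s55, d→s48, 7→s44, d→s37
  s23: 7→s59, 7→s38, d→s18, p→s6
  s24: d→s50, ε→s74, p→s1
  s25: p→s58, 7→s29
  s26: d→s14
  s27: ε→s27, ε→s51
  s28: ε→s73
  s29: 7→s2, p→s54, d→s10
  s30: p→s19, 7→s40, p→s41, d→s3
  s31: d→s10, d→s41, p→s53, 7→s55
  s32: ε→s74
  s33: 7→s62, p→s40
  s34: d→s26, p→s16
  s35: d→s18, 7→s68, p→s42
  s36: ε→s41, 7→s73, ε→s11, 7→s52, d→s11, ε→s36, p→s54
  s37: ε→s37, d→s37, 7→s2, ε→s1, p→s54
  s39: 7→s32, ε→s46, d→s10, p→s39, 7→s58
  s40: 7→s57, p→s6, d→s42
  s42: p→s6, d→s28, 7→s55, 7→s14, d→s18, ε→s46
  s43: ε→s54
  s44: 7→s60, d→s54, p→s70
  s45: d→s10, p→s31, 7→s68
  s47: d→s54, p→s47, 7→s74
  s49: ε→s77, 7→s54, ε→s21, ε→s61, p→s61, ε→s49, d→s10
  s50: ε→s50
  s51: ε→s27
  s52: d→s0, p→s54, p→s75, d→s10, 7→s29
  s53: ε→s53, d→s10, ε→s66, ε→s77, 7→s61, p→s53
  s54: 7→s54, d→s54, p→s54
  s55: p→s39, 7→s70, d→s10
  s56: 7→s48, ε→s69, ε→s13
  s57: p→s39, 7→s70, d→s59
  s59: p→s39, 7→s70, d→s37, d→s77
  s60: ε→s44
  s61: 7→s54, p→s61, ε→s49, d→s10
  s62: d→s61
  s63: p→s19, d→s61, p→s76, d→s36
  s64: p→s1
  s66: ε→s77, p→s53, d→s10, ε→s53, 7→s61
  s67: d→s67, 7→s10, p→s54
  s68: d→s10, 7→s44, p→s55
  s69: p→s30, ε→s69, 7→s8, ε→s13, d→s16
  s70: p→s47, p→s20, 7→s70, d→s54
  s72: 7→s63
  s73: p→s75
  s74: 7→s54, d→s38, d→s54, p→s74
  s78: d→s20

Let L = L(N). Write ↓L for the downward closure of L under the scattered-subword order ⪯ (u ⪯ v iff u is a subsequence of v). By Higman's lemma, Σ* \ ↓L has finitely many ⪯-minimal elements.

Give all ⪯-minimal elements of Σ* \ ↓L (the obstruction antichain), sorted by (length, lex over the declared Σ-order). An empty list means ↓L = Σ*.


|Q|=79, |F|=40, |δ|=211 (44 ε).
min D↑ (36 st, q0=0, F={25}): 0:7→1,p→2,d→3 1:7→4,p→5,d→6 2:7→7,p→8,d→9 3:7→10,p→9,d→11 4:7→12,p→13,d→14 5:7→15,p→16,d→17 6:7→18,p→19,d→17 7:7→20,p→16,d→19 8:7→21,p→8,d→16 9:7→22,p→16,d→11 10:7→18,p→22,d→23 11:7→24,p→25,d→11 12:7→12,p→26,d→25 13:7→26,p→27,d→23 14:7→12,p→13,d→28 15:7→26,p→27,d→28 16:7→29,p→16,d→30 17:7→31,p→25,d→17 18:7→12,p→13,d→23 19:7→13,p→16,d→17 20:7→26,p→27,d→15 21:7→25,p→29,d→29 22:7→13,p→32,d→23 23:7→25,p→25,d→23 24:7→31,p→25,d→23 25:7→25,p→25,d→25 26:7→26,p→33,d→25 27:7→34,p→27,d→23 28:7→35,p→25,d→28 29:7→25,p→29,d→23 30:7→23,p→25,d→30 31:7→35,p→25,d→23 32:7→29,p→32,d→23 33:7→34,p→33,d→25 34:7→25,p→34,d→25 35:7→35,p→25,d→25 (ε-aug+det+¬).
'ddp': N↓-sim [61, 50, 24, 4] end={s15,s43,s54,s75} — reject; 3/3 deletions ∈↓L.
'777d': |S_i|=[61, 52, 31, 13, 2] end={s38,s54} — reject; 4/4 single-dels accept.
'7pdp': run [61, 52, 37, 17, 4] end={s15,s43,s54,s75} — reject; 4/4 del acc.
'pp77': |S_i|=[61, 48, 25, 11, 1] end={s54} ∉↓L; 4/4 single-dels accept.
'd7d7': N↓-sim [61, 50, 32, 7, 1] end={s54} — reject; 4/4 del acc.
'77pd7': N↓-sim [61, 52, 31, 17, 3, 1] end={s54} ∉↓L; 5/5 single-dels accept.
6 minimals (antichain).

min(Σ*\↓L) = [ddp, 777d, 7pdp, pp77, d7d7, 77pd7].


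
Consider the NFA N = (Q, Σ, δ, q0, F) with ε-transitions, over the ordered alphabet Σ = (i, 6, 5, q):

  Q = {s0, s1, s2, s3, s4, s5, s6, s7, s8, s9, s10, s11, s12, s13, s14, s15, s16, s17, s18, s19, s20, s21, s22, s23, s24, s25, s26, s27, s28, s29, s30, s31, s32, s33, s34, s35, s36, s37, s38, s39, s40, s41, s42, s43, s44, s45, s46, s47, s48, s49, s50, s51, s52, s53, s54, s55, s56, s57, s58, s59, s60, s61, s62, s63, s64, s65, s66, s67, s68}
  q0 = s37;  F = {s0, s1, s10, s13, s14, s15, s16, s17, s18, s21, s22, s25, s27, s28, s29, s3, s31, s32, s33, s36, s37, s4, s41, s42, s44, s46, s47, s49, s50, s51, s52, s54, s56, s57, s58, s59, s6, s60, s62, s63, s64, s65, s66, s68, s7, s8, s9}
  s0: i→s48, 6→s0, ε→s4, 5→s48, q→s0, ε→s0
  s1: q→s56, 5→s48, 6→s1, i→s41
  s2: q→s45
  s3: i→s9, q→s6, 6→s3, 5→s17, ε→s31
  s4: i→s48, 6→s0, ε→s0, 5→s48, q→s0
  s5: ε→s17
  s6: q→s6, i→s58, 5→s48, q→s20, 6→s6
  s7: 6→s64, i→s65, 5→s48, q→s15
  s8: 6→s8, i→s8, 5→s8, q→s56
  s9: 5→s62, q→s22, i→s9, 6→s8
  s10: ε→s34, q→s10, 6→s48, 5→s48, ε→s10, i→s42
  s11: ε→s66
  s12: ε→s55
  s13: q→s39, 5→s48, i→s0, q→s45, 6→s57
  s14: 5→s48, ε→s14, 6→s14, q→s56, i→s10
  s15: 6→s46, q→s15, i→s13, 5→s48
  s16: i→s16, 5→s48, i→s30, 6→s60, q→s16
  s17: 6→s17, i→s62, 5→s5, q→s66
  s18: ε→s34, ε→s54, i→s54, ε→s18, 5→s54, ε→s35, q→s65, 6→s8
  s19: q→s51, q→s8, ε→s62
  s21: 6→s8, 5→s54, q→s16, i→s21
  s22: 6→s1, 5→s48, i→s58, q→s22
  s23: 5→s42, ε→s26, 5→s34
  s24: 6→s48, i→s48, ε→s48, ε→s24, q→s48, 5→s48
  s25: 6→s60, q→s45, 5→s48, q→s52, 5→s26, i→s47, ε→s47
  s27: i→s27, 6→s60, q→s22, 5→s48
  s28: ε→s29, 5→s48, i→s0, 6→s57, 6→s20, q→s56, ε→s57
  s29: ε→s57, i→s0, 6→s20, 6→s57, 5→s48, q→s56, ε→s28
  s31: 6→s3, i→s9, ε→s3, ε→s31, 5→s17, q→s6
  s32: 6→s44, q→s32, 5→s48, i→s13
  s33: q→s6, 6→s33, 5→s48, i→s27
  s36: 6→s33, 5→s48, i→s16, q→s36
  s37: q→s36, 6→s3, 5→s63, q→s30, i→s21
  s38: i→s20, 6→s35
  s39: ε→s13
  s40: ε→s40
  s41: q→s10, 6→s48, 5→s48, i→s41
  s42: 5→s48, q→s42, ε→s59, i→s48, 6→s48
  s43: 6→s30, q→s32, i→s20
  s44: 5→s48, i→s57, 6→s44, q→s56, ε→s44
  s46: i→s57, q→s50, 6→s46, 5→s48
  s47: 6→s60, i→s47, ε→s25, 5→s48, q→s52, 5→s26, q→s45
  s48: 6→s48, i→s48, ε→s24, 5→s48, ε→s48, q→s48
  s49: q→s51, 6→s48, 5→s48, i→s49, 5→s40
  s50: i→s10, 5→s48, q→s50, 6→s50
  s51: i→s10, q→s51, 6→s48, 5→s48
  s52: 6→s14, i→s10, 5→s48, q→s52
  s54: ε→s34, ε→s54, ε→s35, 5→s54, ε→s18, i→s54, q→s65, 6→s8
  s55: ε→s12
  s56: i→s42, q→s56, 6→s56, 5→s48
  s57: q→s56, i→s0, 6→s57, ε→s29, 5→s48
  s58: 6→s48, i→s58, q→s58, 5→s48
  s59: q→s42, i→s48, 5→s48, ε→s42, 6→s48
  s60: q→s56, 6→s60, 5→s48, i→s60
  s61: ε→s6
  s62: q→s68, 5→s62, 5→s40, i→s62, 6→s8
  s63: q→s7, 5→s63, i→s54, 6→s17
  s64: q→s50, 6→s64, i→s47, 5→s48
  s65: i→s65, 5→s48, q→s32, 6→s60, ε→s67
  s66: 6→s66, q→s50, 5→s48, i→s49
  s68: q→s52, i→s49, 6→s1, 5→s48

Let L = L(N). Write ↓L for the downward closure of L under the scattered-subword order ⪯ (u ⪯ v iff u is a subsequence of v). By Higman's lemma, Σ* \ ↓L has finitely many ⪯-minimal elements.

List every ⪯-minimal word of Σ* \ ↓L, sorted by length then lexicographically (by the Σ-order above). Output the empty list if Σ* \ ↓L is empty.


min(Σ*\↓L) = [q5, 6qi6, i6qii, 5qqiii].

|Q|=69, |F|=47, |δ|=259 (41 ε).
min D↑ (41 st, q0=0, F={13}): 0:i→1,6→2,5→3,q→4 1:i→1,6→5,5→6,q→7 2:i→8,6→2,5→9,q→10 3:i→6,6→9,5→3,q→11 4:i→7,6→12,5→13,q→4 5:i→5,6→5,5→5,q→14 6:i→6,6→5,5→6,q→15 7:i→7,6→16,5→13,q→7 8:i→8,6→5,5→17,q→18 9:i→17,6→9,5→9,q→19 10:i→20,6→10,5→13,q→10 11:i→15,6→21,5→13,q→22 12:i→23,6→12,5→13,q→10 13:i→13,6→13,5→13,q→13 14:i→24,6→14,5→13,q→14 15:i→15,6→16,5→13,q→25 16:i→16,6→16,5→13,q→14 17:i→17,6→5,5→17,q→26 18:i→20,6→27,5→13,q→18 19:i→28,6→19,5→13,q→29 20:i→20,6→13,5→13,q→20 21:i→30,6→21,5→13,q→29 22:i→31,6→32,5→13,q→22 23:i→23,6→16,5→13,q→18 24:i→13,6→13,5→13,q→24 25:i→31,6→33,5→13,q→25 26:i→28,6→27,5→13,q→34 27:i→35,6→27,5→13,q→14 28:i→28,6→13,5→13,q→36 29:i→37,6→29,5→13,q→29 30:i→30,6→16,5→13,q→34 31:i→38,6→39,5→13,q→31 32:i→39,6→32,5→13,q→29 33:i→39,6→33,5→13,q→14 34:i→37,6→40,5→13,q→34 35:i→35,6→13,5→13,q→37 36:i→37,6→13,5→13,q→36 37:i→24,6→13,5→13,q→37 38:i→13,6→38,5→13,q→38 39:i→38,6→39,5→13,q→14 40:i→37,6→40,5→13,q→14.
'q5': |S_i|=[59, 46, 4] end={s24,s26,s40,s48} rej; 2/2 deletions ∈↓L.
'6qi6': run [59, 43, 24, 11, 2] end={s24,s48} — reject; 4/4 del acc.
'i6qii': |S_i|=[59, 44, 19, 9, 4, 2] end={s24,s48} ∉↓L; 5/5 single-dels accept.
'5qqiii': run [59, 46, 38, 24, 16, 6, 2] end={s24,s48} rej; 6/6 del acc.
4 words, ⪯-incomp.


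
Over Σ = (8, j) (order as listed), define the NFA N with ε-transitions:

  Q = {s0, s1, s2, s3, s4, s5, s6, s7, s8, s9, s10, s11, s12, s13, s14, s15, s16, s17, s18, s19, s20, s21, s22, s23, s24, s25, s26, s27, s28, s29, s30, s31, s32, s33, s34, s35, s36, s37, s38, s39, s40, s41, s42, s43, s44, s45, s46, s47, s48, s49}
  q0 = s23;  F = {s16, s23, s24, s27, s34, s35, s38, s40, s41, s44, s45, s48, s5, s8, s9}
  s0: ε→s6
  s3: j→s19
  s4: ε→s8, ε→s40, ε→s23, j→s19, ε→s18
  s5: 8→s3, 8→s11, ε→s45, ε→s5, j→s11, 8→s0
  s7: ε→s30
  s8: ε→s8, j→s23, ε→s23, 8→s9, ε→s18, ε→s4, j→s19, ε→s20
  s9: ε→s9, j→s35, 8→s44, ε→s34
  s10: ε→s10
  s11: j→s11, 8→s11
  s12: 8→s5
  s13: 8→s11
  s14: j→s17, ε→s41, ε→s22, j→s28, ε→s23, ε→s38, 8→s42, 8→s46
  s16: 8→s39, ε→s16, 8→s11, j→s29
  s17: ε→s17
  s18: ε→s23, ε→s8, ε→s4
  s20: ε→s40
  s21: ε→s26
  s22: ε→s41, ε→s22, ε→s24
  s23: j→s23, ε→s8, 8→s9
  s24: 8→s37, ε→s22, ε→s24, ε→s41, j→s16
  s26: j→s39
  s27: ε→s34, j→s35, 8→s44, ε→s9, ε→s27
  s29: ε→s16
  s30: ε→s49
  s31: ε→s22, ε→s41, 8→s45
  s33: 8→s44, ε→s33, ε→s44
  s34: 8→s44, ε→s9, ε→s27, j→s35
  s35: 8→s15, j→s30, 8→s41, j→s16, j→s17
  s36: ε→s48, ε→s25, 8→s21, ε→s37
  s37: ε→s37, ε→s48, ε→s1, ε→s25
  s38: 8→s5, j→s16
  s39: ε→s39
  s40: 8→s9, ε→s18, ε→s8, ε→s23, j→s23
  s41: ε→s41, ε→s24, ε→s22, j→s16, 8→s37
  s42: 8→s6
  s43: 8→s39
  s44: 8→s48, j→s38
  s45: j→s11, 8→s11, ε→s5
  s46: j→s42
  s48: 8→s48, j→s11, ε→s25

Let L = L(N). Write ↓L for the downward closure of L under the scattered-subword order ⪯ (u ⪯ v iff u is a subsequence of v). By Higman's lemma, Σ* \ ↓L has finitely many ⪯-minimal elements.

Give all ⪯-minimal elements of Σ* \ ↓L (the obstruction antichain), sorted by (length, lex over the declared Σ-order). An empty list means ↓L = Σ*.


A = [888j, 8jj8, 88j88].

|Q|=50, |F|=15, |δ|=115 (61 ε).
min D↑ (10 st, q0=0, F={8}): 0:8→1,j→0 1:8→2,j→3 2:8→4,j→5 3:8→6,j→7 4:8→4,j→8 5:8→9,j→7 6:8→4,j→7 7:8→8,j→7 8:8→8,j→8 9:8→8,j→8 [Hopcroft].
'888j': N↓-sim [33, 27, 20, 12, 2] end={s11,s19} ∉↓L; 4/4 deletions ∈↓L.
'8jj8': N↓-sim [33, 27, 23, 8, 2] end={s11,s39} ∉↓L; 4/4 single-dels accept.
'88j88': run [33, 27, 20, 11, 8, 5] end={s0,s11,s19,s3,s6} — reject; 5/5 single-dels accept.
3 obstructions.


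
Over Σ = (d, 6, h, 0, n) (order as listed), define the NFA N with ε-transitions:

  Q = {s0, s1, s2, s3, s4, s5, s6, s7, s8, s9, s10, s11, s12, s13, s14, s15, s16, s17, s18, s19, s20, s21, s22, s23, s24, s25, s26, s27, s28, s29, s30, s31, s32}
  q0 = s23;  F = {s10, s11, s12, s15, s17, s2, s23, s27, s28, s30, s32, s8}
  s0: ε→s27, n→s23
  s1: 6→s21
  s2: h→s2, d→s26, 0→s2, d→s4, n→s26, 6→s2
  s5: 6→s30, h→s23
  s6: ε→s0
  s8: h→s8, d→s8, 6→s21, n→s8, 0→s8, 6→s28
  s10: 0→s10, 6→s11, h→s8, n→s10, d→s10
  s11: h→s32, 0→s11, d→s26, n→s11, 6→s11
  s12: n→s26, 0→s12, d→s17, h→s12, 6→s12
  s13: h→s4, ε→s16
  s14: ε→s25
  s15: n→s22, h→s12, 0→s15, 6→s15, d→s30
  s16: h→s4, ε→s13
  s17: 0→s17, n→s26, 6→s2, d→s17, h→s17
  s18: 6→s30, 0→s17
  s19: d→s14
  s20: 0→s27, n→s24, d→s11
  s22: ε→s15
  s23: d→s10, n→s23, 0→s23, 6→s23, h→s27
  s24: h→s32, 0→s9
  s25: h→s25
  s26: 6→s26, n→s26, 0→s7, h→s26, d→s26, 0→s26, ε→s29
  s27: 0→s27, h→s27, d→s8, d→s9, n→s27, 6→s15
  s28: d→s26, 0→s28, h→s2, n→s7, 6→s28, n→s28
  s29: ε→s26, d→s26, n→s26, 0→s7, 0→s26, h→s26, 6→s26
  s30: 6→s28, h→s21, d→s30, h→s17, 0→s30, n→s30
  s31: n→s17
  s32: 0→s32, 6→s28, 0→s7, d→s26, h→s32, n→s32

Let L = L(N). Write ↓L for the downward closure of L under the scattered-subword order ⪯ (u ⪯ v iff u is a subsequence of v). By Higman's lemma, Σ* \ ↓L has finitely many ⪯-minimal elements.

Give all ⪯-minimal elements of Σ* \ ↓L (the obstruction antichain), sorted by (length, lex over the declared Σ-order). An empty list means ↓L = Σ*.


|Q|=33, |F|=12, |δ|=102 (8 ε).
min D↑ (13 st, q0=0, F={6}): 0:d→1,6→0,h→2,0→0,n→0 1:d→1,6→3,h→4,0→1,n→1 2:d→4,6→5,h→2,0→2,n→2 3:d→6,6→3,h→7,0→3,n→3 4:d→4,6→8,h→4,0→4,n→4 5:d→9,6→5,h→10,0→5,n→5 6:d→6,6→6,h→6,0→6,n→6 7:d→6,6→8,h→7,0→7,n→7 8:d→6,6→8,h→11,0→8,n→8 9:d→9,6→8,h→12,0→9,n→9 10:d→12,6→10,h→10,0→10,n→6 11:d→6,6→11,h→11,0→11,n→6 12:d→12,6→11,h→12,0→12,n→6.
'd6d': |S_i|=[19, 14, 9, 4] end={s26,s29,s4,s7} — reject; 3/3 deletions ∈↓L.
'h6hn': N↓-sim [19, 16, 12, 8, 3] end={s26,s29,s7} ∉↓L; 4/4 del acc.
2 minimals (antichain).

min(Σ*\↓L) = [d6d, h6hn].


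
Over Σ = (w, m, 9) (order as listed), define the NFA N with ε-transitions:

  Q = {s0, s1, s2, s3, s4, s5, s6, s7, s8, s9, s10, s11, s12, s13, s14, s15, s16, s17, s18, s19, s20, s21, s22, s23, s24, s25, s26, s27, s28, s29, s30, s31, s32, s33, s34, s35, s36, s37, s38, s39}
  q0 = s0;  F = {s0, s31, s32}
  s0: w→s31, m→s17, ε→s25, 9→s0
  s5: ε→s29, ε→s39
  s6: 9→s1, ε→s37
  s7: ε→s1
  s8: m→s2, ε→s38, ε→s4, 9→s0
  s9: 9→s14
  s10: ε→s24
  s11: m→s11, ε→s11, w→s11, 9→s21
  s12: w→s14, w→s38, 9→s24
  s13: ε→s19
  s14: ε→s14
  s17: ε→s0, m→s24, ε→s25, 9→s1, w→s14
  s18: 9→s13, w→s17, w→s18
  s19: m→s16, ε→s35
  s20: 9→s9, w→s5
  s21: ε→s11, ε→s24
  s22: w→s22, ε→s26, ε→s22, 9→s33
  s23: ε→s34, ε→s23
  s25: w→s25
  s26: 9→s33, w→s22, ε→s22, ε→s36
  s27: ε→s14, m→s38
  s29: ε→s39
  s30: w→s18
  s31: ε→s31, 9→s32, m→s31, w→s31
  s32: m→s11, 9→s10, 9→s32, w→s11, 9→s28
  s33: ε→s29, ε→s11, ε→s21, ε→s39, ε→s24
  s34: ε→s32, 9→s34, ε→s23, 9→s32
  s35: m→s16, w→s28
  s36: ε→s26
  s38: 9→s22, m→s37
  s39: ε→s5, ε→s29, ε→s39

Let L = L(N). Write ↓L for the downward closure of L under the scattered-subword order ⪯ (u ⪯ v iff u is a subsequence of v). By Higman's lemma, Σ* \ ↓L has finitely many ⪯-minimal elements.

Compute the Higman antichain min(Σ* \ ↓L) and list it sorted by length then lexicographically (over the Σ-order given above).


min(Σ*\↓L) = [w9w, w9m].

|Q|=40, |F|=3, |δ|=79 (36 ε).
min D↑ (4 st, q0=0, F={3}): 0:w→1,m→0,9→0 1:w→1,m→1,9→2 2:w→3,m→3,9→2 3:w→3,m→3,9→3 (ε-aug+det+¬).
'w9w': run [12, 9, 6, 3] end={s11,s21,s24} rej; 3/3 deletions ∈↓L.
'w9m': N↓-sim [12, 9, 6, 3] end={s11,s21,s24} ∉↓L; 3/3 del acc.
2 minimals (antichain).


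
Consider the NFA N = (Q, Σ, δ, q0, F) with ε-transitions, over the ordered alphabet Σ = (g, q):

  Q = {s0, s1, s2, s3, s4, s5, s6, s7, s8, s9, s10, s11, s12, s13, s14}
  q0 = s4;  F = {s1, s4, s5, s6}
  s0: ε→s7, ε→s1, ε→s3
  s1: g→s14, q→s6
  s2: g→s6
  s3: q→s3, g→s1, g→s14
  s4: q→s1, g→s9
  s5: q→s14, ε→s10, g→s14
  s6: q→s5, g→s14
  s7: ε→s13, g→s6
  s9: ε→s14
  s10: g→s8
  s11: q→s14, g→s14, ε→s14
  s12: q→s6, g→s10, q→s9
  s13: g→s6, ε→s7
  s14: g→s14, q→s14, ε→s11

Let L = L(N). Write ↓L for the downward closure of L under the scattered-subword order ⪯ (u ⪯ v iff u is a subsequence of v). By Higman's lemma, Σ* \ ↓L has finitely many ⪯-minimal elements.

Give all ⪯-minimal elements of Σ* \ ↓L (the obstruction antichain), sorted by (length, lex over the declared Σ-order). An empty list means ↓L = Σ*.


Antichain: [g, qqqq].

|Q|=15, |F|=4, |δ|=31 (9 ε).
min D↑ (5 st, q0=0, F={1}): 0:g→1,q→2 1:g→1,q→1 2:g→1,q→3 3:g→1,q→4 4:g→1,q→1 (ε-aug+det+¬).
'g': |S_i|=[9, 4] end={s11,s14,s8,s9} — reject; 1/1 single-dels accept.
'qqqq': run [9, 7, 6, 5, 2] end={s11,s14} rej; 4/4 single-dels accept.
2 words, ⪯-incomp.


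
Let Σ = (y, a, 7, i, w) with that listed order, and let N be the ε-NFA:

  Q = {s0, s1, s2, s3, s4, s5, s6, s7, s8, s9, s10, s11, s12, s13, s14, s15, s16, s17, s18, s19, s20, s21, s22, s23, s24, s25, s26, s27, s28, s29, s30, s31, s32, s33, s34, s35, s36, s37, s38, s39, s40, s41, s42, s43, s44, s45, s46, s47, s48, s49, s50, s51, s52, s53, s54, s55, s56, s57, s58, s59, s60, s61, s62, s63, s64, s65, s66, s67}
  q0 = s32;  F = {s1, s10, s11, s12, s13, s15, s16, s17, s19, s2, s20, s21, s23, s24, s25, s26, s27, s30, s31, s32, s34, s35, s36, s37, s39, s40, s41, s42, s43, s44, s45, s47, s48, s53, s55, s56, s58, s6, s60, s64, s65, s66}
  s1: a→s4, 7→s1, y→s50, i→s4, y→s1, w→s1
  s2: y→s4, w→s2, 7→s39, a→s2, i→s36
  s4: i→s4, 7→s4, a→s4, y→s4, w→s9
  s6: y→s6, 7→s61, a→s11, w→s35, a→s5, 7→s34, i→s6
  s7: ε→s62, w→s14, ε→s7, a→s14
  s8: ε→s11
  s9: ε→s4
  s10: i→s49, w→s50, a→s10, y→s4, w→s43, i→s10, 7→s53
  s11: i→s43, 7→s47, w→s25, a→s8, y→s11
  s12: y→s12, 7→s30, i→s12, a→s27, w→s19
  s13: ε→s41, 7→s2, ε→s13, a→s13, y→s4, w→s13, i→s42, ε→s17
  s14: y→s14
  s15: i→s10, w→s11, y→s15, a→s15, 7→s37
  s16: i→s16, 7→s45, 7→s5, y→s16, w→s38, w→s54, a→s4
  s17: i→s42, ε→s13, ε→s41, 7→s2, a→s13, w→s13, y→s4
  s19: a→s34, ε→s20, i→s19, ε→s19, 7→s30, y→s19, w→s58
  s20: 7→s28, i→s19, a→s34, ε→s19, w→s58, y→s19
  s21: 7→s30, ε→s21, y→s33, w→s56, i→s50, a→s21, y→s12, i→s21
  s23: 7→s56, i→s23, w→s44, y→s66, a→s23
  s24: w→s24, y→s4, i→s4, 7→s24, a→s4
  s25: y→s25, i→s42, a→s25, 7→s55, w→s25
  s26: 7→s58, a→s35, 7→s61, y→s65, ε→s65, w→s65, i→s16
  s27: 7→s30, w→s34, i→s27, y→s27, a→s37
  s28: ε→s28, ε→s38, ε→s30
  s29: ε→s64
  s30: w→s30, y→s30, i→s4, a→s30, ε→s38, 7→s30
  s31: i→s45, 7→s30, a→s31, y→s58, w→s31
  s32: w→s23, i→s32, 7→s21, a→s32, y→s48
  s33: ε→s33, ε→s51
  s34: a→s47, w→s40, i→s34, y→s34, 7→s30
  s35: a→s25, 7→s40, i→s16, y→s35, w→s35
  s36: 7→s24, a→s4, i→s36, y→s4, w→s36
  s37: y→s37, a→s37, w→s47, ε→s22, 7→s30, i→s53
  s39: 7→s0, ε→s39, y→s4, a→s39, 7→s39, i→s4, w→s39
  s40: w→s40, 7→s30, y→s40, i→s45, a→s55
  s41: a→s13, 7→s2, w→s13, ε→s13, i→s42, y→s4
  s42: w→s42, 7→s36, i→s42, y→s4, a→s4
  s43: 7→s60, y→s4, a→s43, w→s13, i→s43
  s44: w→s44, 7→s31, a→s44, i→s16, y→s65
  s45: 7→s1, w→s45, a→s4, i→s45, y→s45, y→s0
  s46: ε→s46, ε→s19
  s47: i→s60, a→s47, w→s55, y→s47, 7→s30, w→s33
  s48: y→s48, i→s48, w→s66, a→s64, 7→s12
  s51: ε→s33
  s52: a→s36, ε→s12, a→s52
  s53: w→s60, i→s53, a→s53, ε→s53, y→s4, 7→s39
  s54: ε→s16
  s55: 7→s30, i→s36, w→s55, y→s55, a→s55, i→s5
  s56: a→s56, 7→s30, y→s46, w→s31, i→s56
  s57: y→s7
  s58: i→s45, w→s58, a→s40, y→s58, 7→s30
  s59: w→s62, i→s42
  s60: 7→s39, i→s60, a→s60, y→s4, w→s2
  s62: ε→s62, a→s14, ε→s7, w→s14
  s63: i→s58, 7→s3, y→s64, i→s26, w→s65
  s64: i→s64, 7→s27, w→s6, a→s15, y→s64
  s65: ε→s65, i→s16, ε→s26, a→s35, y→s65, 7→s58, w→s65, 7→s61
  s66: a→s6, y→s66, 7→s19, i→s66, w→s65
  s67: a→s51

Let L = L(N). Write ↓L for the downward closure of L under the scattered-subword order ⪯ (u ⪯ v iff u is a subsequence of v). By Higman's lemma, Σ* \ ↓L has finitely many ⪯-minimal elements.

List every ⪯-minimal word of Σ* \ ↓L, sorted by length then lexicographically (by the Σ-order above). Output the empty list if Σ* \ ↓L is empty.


A = [77i, wwia, yaaiy].

|Q|=68, |F|=42, |δ|=280 (34 ε).
min D↑ (39 st, q0=0, F={15}): 0:y→1,a→0,7→2,i→0,w→3 1:y→1,a→4,7→5,i→1,w→6 2:y→5,a→2,7→7,i→2,w→8 3:y→6,a→3,7→8,i→3,w→9 4:y→4,a→10,7→11,i→4,w→12 5:y→5,a→11,7→7,i→5,w→13 6:y→6,a→12,7→13,i→6,w→14 7:y→7,a→7,7→7,i→15,w→7 8:y→13,a→8,7→7,i→8,w→16 9:y→14,a→9,7→16,i→17,w→9 10:y→10,a→10,7→18,i→19,w→20 11:y→11,a→18,7→7,i→11,w→21 12:y→12,a→20,7→21,i→12,w→22 13:y→13,a→21,7→7,i→13,w→23 14:y→14,a→22,7→23,i→17,w→14 15:y→15,a→15,7→15,i→15,w→15 16:y→23,a→16,7→7,i→24,w→16 17:y→17,a→15,7→24,i→17,w→17 18:y→18,a→18,7→7,i→25,w→26 19:y→15,a→19,7→25,i→19,w→27 20:y→20,a→20,7→26,i→27,w→28 21:y→21,a→26,7→7,i→21,w→29 22:y→22,a→28,7→29,i→17,w→22 23:y→23,a→29,7→7,i→24,w→23 24:y→24,a→15,7→30,i→24,w→24 25:y→15,a→25,7→31,i→25,w→32 26:y→26,a→26,7→7,i→32,w→33 27:y→15,a→27,7→32,i→27,w→34 28:y→28,a→28,7→33,i→35,w→28 29:y→29,a→33,7→7,i→24,w→29 30:y→30,a→15,7→30,i→15,w→30 31:y→15,a→31,7→31,i→15,w→31 32:y→15,a→32,7→31,i→32,w→36 33:y→33,a→33,7→7,i→37,w→33 34:y→15,a→34,7→36,i→35,w→34 35:y→15,a→15,7→37,i→35,w→35 36:y→15,a→36,7→31,i→37,w→36 37:y→15,a→15,7→38,i→37,w→37 38:y→15,a→15,7→38,i→15,w→38 (ε-aug+det+¬).
'77i': N↓-sim [57, 34, 10, 2] end={s4,s9} rej; 3/3 deletions ∈↓L.
'wwia': N↓-sim [57, 45, 31, 13, 2] end={s4,s9} ∉↓L; 4/4 del acc.
'yaaiy': N↓-sim [57, 51, 41, 30, 18, 2] end={s4,s9} ∉↓L; 5/5 del acc.
3 words, ⪯-incomp.


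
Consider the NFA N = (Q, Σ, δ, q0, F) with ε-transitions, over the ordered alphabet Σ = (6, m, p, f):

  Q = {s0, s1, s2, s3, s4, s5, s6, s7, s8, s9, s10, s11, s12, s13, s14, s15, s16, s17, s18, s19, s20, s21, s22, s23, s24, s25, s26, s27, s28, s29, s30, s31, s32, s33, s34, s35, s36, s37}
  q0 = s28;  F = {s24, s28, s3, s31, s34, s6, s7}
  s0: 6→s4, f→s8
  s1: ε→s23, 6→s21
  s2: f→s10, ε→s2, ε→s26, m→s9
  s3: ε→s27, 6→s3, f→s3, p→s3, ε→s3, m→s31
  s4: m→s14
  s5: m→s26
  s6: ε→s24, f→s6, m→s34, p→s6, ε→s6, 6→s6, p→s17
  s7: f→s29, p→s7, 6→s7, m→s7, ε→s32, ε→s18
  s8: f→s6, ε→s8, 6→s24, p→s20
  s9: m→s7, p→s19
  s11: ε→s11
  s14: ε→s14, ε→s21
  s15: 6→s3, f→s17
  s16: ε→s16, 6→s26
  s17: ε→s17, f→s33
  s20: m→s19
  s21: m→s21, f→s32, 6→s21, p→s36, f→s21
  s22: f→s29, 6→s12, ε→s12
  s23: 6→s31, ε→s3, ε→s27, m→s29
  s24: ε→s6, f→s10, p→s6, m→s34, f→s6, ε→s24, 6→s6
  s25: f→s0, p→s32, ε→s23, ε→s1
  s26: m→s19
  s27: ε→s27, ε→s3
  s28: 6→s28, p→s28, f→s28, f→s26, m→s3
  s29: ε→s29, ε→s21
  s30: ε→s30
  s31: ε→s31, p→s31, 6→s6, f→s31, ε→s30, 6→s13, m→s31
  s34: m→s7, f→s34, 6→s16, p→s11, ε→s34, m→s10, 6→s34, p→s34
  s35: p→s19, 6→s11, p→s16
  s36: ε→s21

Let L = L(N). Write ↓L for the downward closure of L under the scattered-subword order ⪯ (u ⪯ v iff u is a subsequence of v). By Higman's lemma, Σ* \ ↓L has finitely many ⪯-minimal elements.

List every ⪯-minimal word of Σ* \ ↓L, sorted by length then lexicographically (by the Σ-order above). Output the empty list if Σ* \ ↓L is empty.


Antichain: [mm6mmf].

|Q|=38, |F|=7, |δ|=98 (31 ε).
min D↑ (7 st, q0=0, F={6}): 0:6→0,m→1,p→0,f→0 1:6→1,m→2,p→1,f→1 2:6→3,m→2,p→2,f→2 3:6→3,m→4,p→3,f→3 4:6→4,m→5,p→4,f→4 5:6→5,m→5,p→5,f→6 6:6→6,m→6,p→6,f→6 (ε-aug+det+¬).
'mm6mmf': N↓-sim [22, 21, 19, 17, 12, 8, 4] end={s21,s29,s32,s36} ∉↓L; 6/6 deletions ∈↓L.
1 obstructions.


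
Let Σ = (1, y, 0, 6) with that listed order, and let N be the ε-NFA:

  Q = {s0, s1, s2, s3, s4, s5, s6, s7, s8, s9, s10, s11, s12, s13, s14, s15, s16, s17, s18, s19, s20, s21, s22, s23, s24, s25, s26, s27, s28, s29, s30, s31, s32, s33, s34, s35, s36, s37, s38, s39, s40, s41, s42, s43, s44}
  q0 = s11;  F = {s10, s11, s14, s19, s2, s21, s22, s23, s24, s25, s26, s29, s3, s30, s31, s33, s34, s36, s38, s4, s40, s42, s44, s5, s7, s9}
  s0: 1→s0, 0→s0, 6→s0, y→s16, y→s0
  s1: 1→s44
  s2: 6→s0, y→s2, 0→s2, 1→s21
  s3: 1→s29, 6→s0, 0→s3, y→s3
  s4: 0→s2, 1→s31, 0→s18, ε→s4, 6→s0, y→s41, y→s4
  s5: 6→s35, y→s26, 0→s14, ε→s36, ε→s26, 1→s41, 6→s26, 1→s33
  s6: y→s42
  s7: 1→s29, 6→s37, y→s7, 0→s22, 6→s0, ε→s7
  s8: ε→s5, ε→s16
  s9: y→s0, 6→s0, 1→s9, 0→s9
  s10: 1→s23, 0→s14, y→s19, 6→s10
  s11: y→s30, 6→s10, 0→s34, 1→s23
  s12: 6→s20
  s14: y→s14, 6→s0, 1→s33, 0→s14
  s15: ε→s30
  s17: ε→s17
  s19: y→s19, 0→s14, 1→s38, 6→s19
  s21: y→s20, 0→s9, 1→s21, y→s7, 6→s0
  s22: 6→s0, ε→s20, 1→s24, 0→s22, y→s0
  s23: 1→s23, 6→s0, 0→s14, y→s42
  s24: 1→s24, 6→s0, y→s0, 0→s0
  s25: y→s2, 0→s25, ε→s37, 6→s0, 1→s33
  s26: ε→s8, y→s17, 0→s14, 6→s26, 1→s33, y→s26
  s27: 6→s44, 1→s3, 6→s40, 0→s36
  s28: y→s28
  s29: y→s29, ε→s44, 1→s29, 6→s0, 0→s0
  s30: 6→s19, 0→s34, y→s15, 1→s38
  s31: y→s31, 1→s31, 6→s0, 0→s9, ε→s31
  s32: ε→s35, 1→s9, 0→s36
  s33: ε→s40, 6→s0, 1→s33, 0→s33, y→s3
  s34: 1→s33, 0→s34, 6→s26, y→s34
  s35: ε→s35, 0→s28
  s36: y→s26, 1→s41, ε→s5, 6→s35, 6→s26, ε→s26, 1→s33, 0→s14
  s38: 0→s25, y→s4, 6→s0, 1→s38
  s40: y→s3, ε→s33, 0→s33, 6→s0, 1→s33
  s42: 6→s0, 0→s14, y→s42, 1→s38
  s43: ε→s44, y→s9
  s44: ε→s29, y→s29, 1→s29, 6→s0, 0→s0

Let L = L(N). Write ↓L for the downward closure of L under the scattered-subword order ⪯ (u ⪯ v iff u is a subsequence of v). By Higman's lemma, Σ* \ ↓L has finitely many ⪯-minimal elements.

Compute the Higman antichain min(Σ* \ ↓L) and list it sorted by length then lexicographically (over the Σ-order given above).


A = [16, 606, 01y10, y1y10y].

|Q|=45, |F|=26, |δ|=151 (21 ε).
min D↑ (23 st, q0=0, F={7}): 0:1→1,y→2,0→3,6→4 1:1→1,y→5,0→6,6→7 2:1→8,y→2,0→3,6→9 3:1→10,y→3,0→3,6→11 4:1→1,y→9,0→6,6→4 5:1→8,y→5,0→6,6→7 6:1→10,y→6,0→6,6→7 7:1→7,y→7,0→7,6→7 8:1→8,y→12,0→13,6→7 9:1→8,y→9,0→6,6→9 10:1→10,y→14,0→10,6→7 11:1→10,y→11,0→6,6→11 12:1→15,y→12,0→16,6→7 13:1→10,y→16,0→13,6→7 14:1→17,y→14,0→14,6→7 15:1→15,y→15,0→18,6→7 16:1→19,y→16,0→16,6→7 17:1→17,y→17,0→7,6→7 18:1→18,y→7,0→18,6→7 19:1→19,y→20,0→18,6→7 20:1→17,y→20,0→21,6→7 21:1→22,y→7,0→21,6→7 22:1→22,y→7,0→7,6→7 (ε-aug+det+¬).
'16': |S_i|=[37, 24, 3] end={s0,s16,s37} rej; 2/2 del acc.
'606': |S_i|=[37, 33, 19, 3] end={s0,s16,s37} ∉↓L; 3/3 del acc.
'01y10': run [37, 27, 15, 10, 5, 2] end={s0,s16} ∉↓L; 5/5 deletions ∈↓L.
'y1y10y': run [37, 34, 21, 17, 12, 6, 2] end={s0,s16} — reject; 6/6 del acc.
4 obstructions.


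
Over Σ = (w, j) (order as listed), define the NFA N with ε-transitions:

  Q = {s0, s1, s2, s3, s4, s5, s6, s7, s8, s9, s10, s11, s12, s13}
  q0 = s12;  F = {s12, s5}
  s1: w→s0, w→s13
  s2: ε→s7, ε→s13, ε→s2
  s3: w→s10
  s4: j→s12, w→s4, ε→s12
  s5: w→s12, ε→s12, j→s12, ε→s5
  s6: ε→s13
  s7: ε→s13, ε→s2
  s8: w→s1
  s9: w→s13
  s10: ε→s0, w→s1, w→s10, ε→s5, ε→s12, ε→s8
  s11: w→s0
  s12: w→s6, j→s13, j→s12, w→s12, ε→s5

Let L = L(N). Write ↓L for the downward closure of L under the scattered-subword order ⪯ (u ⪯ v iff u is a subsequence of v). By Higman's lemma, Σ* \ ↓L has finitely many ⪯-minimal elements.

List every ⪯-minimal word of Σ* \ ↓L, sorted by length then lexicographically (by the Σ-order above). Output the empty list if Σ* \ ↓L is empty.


|Q|=14, |F|=2, |δ|=30 (14 ε).
min D↑ (1 st, q0=0, F={}): 0:w→0,j→0.
L(D↑) = ∅ ⇒ ↓L = Σ*.

Antichain: [].


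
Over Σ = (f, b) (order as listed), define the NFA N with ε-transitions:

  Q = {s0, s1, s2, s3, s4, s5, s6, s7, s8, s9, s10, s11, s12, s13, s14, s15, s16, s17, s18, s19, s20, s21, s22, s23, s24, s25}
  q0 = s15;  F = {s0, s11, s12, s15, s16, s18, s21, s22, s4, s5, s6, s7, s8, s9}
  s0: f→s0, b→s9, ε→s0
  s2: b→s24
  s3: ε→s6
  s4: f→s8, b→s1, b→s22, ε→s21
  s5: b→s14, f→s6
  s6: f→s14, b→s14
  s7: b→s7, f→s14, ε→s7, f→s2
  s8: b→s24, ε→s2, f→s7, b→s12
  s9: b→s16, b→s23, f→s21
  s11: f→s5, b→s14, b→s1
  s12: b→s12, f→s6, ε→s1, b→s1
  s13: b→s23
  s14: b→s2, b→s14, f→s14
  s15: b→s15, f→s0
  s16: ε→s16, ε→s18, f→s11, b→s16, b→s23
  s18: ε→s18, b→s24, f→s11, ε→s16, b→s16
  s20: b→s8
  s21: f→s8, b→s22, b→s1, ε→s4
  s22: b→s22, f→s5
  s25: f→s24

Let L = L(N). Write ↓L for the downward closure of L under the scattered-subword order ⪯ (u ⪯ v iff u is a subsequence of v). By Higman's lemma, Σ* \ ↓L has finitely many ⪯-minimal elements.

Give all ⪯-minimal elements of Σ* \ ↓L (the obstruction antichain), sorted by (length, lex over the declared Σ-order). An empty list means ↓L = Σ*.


|Q|=26, |F|=14, |δ|=55 (11 ε).
min D↑ (13 st, q0=0, F={11}): 0:f→1,b→0 1:f→1,b→2 2:f→3,b→4 3:f→5,b→6 4:f→7,b→4 5:f→8,b→9 6:f→10,b→6 7:f→10,b→11 8:f→11,b→8 9:f→12,b→9 10:f→12,b→11 11:f→11,b→11 12:f→11,b→11 (ε-aug+det+¬).
'fbbfb': |S_i|=[19, 18, 17, 13, 7, 4] end={s1,s14,s2,s24} rej; 5/5 deletions ∈↓L.
'fbffff': |S_i|=[19, 18, 17, 13, 9, 5, 3] end={s14,s2,s24} — reject; 6/6 del acc.
2 words, ⪯-incomp.

min(Σ*\↓L) = [fbbfb, fbffff].


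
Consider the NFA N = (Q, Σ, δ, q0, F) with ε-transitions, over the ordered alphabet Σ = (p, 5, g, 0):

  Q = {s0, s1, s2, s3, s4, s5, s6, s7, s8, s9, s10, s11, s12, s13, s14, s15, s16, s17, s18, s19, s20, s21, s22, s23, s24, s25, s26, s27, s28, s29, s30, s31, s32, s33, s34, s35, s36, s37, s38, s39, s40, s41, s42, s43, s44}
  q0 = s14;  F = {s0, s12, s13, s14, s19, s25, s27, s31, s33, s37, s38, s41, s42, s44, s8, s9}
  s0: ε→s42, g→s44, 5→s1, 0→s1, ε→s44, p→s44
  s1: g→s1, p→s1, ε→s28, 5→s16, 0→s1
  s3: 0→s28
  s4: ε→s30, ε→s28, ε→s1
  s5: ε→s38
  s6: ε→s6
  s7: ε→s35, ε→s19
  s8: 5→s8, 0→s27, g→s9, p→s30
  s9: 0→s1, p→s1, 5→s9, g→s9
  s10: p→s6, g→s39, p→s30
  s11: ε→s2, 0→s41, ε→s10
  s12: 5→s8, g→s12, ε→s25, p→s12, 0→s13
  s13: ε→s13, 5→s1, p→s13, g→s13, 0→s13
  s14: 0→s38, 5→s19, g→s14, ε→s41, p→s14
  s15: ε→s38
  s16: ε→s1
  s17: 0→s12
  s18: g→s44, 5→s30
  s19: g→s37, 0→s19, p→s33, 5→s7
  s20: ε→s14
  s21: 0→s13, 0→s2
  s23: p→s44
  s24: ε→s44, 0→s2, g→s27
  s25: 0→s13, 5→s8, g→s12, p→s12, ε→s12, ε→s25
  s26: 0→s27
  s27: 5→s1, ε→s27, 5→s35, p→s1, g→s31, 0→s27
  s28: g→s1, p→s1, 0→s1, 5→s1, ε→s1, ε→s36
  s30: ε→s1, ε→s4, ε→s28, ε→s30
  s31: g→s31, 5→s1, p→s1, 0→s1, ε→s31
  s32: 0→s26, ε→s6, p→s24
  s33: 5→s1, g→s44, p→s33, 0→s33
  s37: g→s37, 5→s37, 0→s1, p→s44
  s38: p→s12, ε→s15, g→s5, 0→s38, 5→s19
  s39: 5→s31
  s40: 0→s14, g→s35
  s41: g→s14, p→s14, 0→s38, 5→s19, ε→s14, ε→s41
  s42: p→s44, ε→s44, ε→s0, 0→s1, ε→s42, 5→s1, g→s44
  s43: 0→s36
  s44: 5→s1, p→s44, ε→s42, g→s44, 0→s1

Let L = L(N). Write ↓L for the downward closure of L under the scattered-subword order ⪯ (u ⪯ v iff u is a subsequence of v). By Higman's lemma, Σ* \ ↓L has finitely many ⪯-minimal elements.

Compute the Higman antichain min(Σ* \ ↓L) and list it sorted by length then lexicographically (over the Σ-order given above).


A = [5p5, 5g0, 0p5p, 0p05].

|Q|=45, |F|=16, |δ|=130 (37 ε).
min D↑ (13 st, q0=0, F={6}): 0:p→0,5→1,g→0,0→2 1:p→3,5→1,g→4,0→1 2:p→5,5→1,g→2,0→2 3:p→3,5→6,g→7,0→3 4:p→7,5→4,g→4,0→6 5:p→5,5→8,g→5,0→9 6:p→6,5→6,g→6,0→6 7:p→7,5→6,g→7,0→6 8:p→6,5→8,g→10,0→11 9:p→9,5→6,g→9,0→9 10:p→6,5→10,g→10,0→6 11:p→6,5→6,g→12,0→11 12:p→6,5→6,g→12,0→6.
'5p5': N↓-sim [26, 18, 10, 4] end={s1,s16,s28,s36} rej; 3/3 del acc.
'5g0': |S_i|=[26, 18, 10, 4] end={s1,s16,s28,s36} ∉↓L; 3/3 deletions ∈↓L.
'0p5p': run [26, 24, 18, 11, 6] end={s1,s16,s28,s30,s36,s4} rej; 4/4 deletions ∈↓L.
'0p05': |S_i|=[26, 24, 18, 12, 5] end={s1,s16,s28,s35,s36} rej; 4/4 single-dels accept.
4 minimals (antichain).
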